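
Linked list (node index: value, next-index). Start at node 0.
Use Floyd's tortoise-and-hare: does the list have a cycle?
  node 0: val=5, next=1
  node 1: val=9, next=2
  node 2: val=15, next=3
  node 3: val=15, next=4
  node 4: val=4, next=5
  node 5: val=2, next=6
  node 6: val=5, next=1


Floyd's tortoise (slow, +1) and hare (fast, +2):
  init: slow=0, fast=0
  step 1: slow=1, fast=2
  step 2: slow=2, fast=4
  step 3: slow=3, fast=6
  step 4: slow=4, fast=2
  step 5: slow=5, fast=4
  step 6: slow=6, fast=6
  slow == fast at node 6: cycle detected

Cycle: yes


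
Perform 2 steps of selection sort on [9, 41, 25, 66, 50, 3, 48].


Initial: [9, 41, 25, 66, 50, 3, 48]
Step 1: min=3 at 5
  Swap: [3, 41, 25, 66, 50, 9, 48]
Step 2: min=9 at 5
  Swap: [3, 9, 25, 66, 50, 41, 48]

After 2 steps: [3, 9, 25, 66, 50, 41, 48]


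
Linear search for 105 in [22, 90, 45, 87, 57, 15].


i=0: 22!=105
i=1: 90!=105
i=2: 45!=105
i=3: 87!=105
i=4: 57!=105
i=5: 15!=105

Not found, 6 comps


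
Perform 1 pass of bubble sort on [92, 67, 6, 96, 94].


Initial: [92, 67, 6, 96, 94]
Pass 1: [67, 6, 92, 94, 96] (3 swaps)

After 1 pass: [67, 6, 92, 94, 96]


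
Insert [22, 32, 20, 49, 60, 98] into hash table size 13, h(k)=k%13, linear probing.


Insert 22: h=9 -> slot 9
Insert 32: h=6 -> slot 6
Insert 20: h=7 -> slot 7
Insert 49: h=10 -> slot 10
Insert 60: h=8 -> slot 8
Insert 98: h=7, 4 probes -> slot 11

Table: [None, None, None, None, None, None, 32, 20, 60, 22, 49, 98, None]


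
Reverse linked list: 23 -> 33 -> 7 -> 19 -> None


Step 1: curr=23, set curr.next=prev(None) | reversed so far: 23
Step 2: curr=33, set curr.next=prev(23) | reversed so far: 33 -> 23
Step 3: curr=7, set curr.next=prev(33) | reversed so far: 7 -> 33 -> 23
Step 4: curr=19, set curr.next=prev(7) | reversed so far: 19 -> 7 -> 33 -> 23

19 -> 7 -> 33 -> 23 -> None


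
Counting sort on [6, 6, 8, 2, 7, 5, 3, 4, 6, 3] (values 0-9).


Input: [6, 6, 8, 2, 7, 5, 3, 4, 6, 3]
Counts: [0, 0, 1, 2, 1, 1, 3, 1, 1, 0]

Sorted: [2, 3, 3, 4, 5, 6, 6, 6, 7, 8]


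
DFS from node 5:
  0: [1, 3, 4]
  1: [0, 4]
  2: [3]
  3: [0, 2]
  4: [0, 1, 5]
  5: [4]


Visit 5, push [4]
Visit 4, push [1, 0]
Visit 0, push [3, 1]
Visit 1, push []
Visit 3, push [2]
Visit 2, push []

DFS order: [5, 4, 0, 1, 3, 2]


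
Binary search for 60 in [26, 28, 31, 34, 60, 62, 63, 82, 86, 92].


Step 1: lo=0, hi=9, mid=4, val=60

Found at index 4


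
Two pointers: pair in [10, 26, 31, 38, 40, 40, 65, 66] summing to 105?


lo=0(10)+hi=7(66)=76
lo=1(26)+hi=7(66)=92
lo=2(31)+hi=7(66)=97
lo=3(38)+hi=7(66)=104
lo=4(40)+hi=7(66)=106
lo=4(40)+hi=6(65)=105

Yes: 40+65=105


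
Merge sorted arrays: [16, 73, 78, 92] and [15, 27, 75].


Take 15 from B
Take 16 from A
Take 27 from B
Take 73 from A
Take 75 from B

Merged: [15, 16, 27, 73, 75, 78, 92]


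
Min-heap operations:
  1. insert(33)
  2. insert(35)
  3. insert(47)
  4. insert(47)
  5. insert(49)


insert(33) -> [33]
insert(35) -> [33, 35]
insert(47) -> [33, 35, 47]
insert(47) -> [33, 35, 47, 47]
insert(49) -> [33, 35, 47, 47, 49]

Final heap: [33, 35, 47, 47, 49]


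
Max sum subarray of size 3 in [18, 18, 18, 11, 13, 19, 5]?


[0:3]: 54
[1:4]: 47
[2:5]: 42
[3:6]: 43
[4:7]: 37

Max: 54 at [0:3]


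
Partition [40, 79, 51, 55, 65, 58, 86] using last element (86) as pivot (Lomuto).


Pivot: 86
  40 <= 86: advance i (no swap)
  79 <= 86: advance i (no swap)
  51 <= 86: advance i (no swap)
  55 <= 86: advance i (no swap)
  65 <= 86: advance i (no swap)
  58 <= 86: advance i (no swap)
Place pivot at 6: [40, 79, 51, 55, 65, 58, 86]

Partitioned: [40, 79, 51, 55, 65, 58, 86]


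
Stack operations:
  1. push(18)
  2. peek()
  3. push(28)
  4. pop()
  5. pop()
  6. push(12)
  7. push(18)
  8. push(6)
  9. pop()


push(18) -> [18]
peek()->18
push(28) -> [18, 28]
pop()->28, [18]
pop()->18, []
push(12) -> [12]
push(18) -> [12, 18]
push(6) -> [12, 18, 6]
pop()->6, [12, 18]

Final stack: [12, 18]


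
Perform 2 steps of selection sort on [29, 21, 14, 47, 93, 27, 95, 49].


Initial: [29, 21, 14, 47, 93, 27, 95, 49]
Step 1: min=14 at 2
  Swap: [14, 21, 29, 47, 93, 27, 95, 49]
Step 2: min=21 at 1
  Swap: [14, 21, 29, 47, 93, 27, 95, 49]

After 2 steps: [14, 21, 29, 47, 93, 27, 95, 49]


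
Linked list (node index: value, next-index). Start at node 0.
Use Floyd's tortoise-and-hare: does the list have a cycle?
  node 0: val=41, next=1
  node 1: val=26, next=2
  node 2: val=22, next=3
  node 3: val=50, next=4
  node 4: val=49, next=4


Floyd's tortoise (slow, +1) and hare (fast, +2):
  init: slow=0, fast=0
  step 1: slow=1, fast=2
  step 2: slow=2, fast=4
  step 3: slow=3, fast=4
  step 4: slow=4, fast=4
  slow == fast at node 4: cycle detected

Cycle: yes


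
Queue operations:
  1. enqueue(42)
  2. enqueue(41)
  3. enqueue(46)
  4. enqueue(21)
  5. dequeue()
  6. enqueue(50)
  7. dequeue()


enqueue(42) -> [42]
enqueue(41) -> [42, 41]
enqueue(46) -> [42, 41, 46]
enqueue(21) -> [42, 41, 46, 21]
dequeue()->42, [41, 46, 21]
enqueue(50) -> [41, 46, 21, 50]
dequeue()->41, [46, 21, 50]

Final queue: [46, 21, 50]


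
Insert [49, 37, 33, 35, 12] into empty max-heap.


Insert 49: [49]
Insert 37: [49, 37]
Insert 33: [49, 37, 33]
Insert 35: [49, 37, 33, 35]
Insert 12: [49, 37, 33, 35, 12]

Final heap: [49, 37, 33, 35, 12]


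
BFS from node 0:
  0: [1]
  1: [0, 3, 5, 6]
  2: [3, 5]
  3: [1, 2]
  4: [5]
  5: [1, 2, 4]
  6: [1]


Visit 0, enqueue [1]
Visit 1, enqueue [3, 5, 6]
Visit 3, enqueue [2]
Visit 5, enqueue [4]
Visit 6, enqueue []
Visit 2, enqueue []
Visit 4, enqueue []

BFS order: [0, 1, 3, 5, 6, 2, 4]


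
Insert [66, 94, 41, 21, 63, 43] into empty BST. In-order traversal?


Insert 66: root
Insert 94: R from 66
Insert 41: L from 66
Insert 21: L from 66 -> L from 41
Insert 63: L from 66 -> R from 41
Insert 43: L from 66 -> R from 41 -> L from 63

In-order: [21, 41, 43, 63, 66, 94]


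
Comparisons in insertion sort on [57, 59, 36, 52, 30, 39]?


Algorithm: insertion sort
Input: [57, 59, 36, 52, 30, 39]
Sorted: [30, 36, 39, 52, 57, 59]

14


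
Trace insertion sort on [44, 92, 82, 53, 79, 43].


Initial: [44, 92, 82, 53, 79, 43]
Insert 92: [44, 92, 82, 53, 79, 43]
Insert 82: [44, 82, 92, 53, 79, 43]
Insert 53: [44, 53, 82, 92, 79, 43]
Insert 79: [44, 53, 79, 82, 92, 43]
Insert 43: [43, 44, 53, 79, 82, 92]

Sorted: [43, 44, 53, 79, 82, 92]


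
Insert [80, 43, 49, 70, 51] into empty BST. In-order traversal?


Insert 80: root
Insert 43: L from 80
Insert 49: L from 80 -> R from 43
Insert 70: L from 80 -> R from 43 -> R from 49
Insert 51: L from 80 -> R from 43 -> R from 49 -> L from 70

In-order: [43, 49, 51, 70, 80]


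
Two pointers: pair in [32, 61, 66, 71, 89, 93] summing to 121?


lo=0(32)+hi=5(93)=125
lo=0(32)+hi=4(89)=121

Yes: 32+89=121


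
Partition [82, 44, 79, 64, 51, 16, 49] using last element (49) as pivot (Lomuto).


Pivot: 49
  44 <= 49: swap -> [44, 82, 79, 64, 51, 16, 49]
  16 <= 49: swap -> [44, 16, 79, 64, 51, 82, 49]
Place pivot at 2: [44, 16, 49, 64, 51, 82, 79]

Partitioned: [44, 16, 49, 64, 51, 82, 79]


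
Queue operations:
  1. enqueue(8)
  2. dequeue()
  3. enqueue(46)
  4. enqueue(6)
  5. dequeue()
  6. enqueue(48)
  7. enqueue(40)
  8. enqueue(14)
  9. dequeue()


enqueue(8) -> [8]
dequeue()->8, []
enqueue(46) -> [46]
enqueue(6) -> [46, 6]
dequeue()->46, [6]
enqueue(48) -> [6, 48]
enqueue(40) -> [6, 48, 40]
enqueue(14) -> [6, 48, 40, 14]
dequeue()->6, [48, 40, 14]

Final queue: [48, 40, 14]


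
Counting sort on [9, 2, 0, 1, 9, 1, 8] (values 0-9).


Input: [9, 2, 0, 1, 9, 1, 8]
Counts: [1, 2, 1, 0, 0, 0, 0, 0, 1, 2]

Sorted: [0, 1, 1, 2, 8, 9, 9]


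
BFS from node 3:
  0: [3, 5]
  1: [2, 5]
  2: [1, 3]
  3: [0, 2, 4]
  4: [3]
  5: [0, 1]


Visit 3, enqueue [0, 2, 4]
Visit 0, enqueue [5]
Visit 2, enqueue [1]
Visit 4, enqueue []
Visit 5, enqueue []
Visit 1, enqueue []

BFS order: [3, 0, 2, 4, 5, 1]


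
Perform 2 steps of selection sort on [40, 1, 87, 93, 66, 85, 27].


Initial: [40, 1, 87, 93, 66, 85, 27]
Step 1: min=1 at 1
  Swap: [1, 40, 87, 93, 66, 85, 27]
Step 2: min=27 at 6
  Swap: [1, 27, 87, 93, 66, 85, 40]

After 2 steps: [1, 27, 87, 93, 66, 85, 40]


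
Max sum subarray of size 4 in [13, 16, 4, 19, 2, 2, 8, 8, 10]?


[0:4]: 52
[1:5]: 41
[2:6]: 27
[3:7]: 31
[4:8]: 20
[5:9]: 28

Max: 52 at [0:4]


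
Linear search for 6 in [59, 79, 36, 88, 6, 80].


i=0: 59!=6
i=1: 79!=6
i=2: 36!=6
i=3: 88!=6
i=4: 6==6 found!

Found at 4, 5 comps


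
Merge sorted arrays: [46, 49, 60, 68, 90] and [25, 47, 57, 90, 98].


Take 25 from B
Take 46 from A
Take 47 from B
Take 49 from A
Take 57 from B
Take 60 from A
Take 68 from A
Take 90 from A

Merged: [25, 46, 47, 49, 57, 60, 68, 90, 90, 98]


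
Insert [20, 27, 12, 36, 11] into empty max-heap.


Insert 20: [20]
Insert 27: [27, 20]
Insert 12: [27, 20, 12]
Insert 36: [36, 27, 12, 20]
Insert 11: [36, 27, 12, 20, 11]

Final heap: [36, 27, 12, 20, 11]


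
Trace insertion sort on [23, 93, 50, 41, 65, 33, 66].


Initial: [23, 93, 50, 41, 65, 33, 66]
Insert 93: [23, 93, 50, 41, 65, 33, 66]
Insert 50: [23, 50, 93, 41, 65, 33, 66]
Insert 41: [23, 41, 50, 93, 65, 33, 66]
Insert 65: [23, 41, 50, 65, 93, 33, 66]
Insert 33: [23, 33, 41, 50, 65, 93, 66]
Insert 66: [23, 33, 41, 50, 65, 66, 93]

Sorted: [23, 33, 41, 50, 65, 66, 93]


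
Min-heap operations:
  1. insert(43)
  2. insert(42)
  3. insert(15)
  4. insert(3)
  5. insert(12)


insert(43) -> [43]
insert(42) -> [42, 43]
insert(15) -> [15, 43, 42]
insert(3) -> [3, 15, 42, 43]
insert(12) -> [3, 12, 42, 43, 15]

Final heap: [3, 12, 42, 43, 15]


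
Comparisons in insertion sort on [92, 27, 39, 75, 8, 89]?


Algorithm: insertion sort
Input: [92, 27, 39, 75, 8, 89]
Sorted: [8, 27, 39, 75, 89, 92]

11


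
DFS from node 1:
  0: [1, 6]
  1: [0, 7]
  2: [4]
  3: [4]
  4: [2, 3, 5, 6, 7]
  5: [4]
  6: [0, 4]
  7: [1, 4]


Visit 1, push [7, 0]
Visit 0, push [6]
Visit 6, push [4]
Visit 4, push [7, 5, 3, 2]
Visit 2, push []
Visit 3, push []
Visit 5, push []
Visit 7, push []

DFS order: [1, 0, 6, 4, 2, 3, 5, 7]


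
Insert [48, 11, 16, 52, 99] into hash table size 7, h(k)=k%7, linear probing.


Insert 48: h=6 -> slot 6
Insert 11: h=4 -> slot 4
Insert 16: h=2 -> slot 2
Insert 52: h=3 -> slot 3
Insert 99: h=1 -> slot 1

Table: [None, 99, 16, 52, 11, None, 48]


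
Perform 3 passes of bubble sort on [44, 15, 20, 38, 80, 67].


Initial: [44, 15, 20, 38, 80, 67]
Pass 1: [15, 20, 38, 44, 67, 80] (4 swaps)
Pass 2: [15, 20, 38, 44, 67, 80] (0 swaps)
Pass 3: [15, 20, 38, 44, 67, 80] (0 swaps)

After 3 passes: [15, 20, 38, 44, 67, 80]


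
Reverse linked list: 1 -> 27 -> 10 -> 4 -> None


Step 1: curr=1, set curr.next=prev(None) | reversed so far: 1
Step 2: curr=27, set curr.next=prev(1) | reversed so far: 27 -> 1
Step 3: curr=10, set curr.next=prev(27) | reversed so far: 10 -> 27 -> 1
Step 4: curr=4, set curr.next=prev(10) | reversed so far: 4 -> 10 -> 27 -> 1

4 -> 10 -> 27 -> 1 -> None


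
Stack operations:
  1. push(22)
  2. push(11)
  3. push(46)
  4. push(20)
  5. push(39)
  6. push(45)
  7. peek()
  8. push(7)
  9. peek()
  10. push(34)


push(22) -> [22]
push(11) -> [22, 11]
push(46) -> [22, 11, 46]
push(20) -> [22, 11, 46, 20]
push(39) -> [22, 11, 46, 20, 39]
push(45) -> [22, 11, 46, 20, 39, 45]
peek()->45
push(7) -> [22, 11, 46, 20, 39, 45, 7]
peek()->7
push(34) -> [22, 11, 46, 20, 39, 45, 7, 34]

Final stack: [22, 11, 46, 20, 39, 45, 7, 34]


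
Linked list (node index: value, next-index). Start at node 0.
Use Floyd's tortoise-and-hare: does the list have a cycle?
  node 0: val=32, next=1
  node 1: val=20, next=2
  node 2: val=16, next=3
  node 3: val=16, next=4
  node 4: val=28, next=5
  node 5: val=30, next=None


Floyd's tortoise (slow, +1) and hare (fast, +2):
  init: slow=0, fast=0
  step 1: slow=1, fast=2
  step 2: slow=2, fast=4
  step 3: fast 4->5->None, no cycle

Cycle: no


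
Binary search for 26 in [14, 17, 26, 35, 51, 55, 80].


Step 1: lo=0, hi=6, mid=3, val=35
Step 2: lo=0, hi=2, mid=1, val=17
Step 3: lo=2, hi=2, mid=2, val=26

Found at index 2


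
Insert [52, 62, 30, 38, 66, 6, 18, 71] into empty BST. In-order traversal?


Insert 52: root
Insert 62: R from 52
Insert 30: L from 52
Insert 38: L from 52 -> R from 30
Insert 66: R from 52 -> R from 62
Insert 6: L from 52 -> L from 30
Insert 18: L from 52 -> L from 30 -> R from 6
Insert 71: R from 52 -> R from 62 -> R from 66

In-order: [6, 18, 30, 38, 52, 62, 66, 71]


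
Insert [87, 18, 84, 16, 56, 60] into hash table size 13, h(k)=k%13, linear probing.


Insert 87: h=9 -> slot 9
Insert 18: h=5 -> slot 5
Insert 84: h=6 -> slot 6
Insert 16: h=3 -> slot 3
Insert 56: h=4 -> slot 4
Insert 60: h=8 -> slot 8

Table: [None, None, None, 16, 56, 18, 84, None, 60, 87, None, None, None]


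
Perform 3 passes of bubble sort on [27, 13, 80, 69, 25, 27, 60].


Initial: [27, 13, 80, 69, 25, 27, 60]
Pass 1: [13, 27, 69, 25, 27, 60, 80] (5 swaps)
Pass 2: [13, 27, 25, 27, 60, 69, 80] (3 swaps)
Pass 3: [13, 25, 27, 27, 60, 69, 80] (1 swaps)

After 3 passes: [13, 25, 27, 27, 60, 69, 80]


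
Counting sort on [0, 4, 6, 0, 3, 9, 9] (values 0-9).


Input: [0, 4, 6, 0, 3, 9, 9]
Counts: [2, 0, 0, 1, 1, 0, 1, 0, 0, 2]

Sorted: [0, 0, 3, 4, 6, 9, 9]


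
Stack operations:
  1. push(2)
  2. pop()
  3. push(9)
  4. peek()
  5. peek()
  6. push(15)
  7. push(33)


push(2) -> [2]
pop()->2, []
push(9) -> [9]
peek()->9
peek()->9
push(15) -> [9, 15]
push(33) -> [9, 15, 33]

Final stack: [9, 15, 33]


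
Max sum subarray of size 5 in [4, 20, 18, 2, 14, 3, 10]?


[0:5]: 58
[1:6]: 57
[2:7]: 47

Max: 58 at [0:5]


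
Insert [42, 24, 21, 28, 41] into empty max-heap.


Insert 42: [42]
Insert 24: [42, 24]
Insert 21: [42, 24, 21]
Insert 28: [42, 28, 21, 24]
Insert 41: [42, 41, 21, 24, 28]

Final heap: [42, 41, 21, 24, 28]


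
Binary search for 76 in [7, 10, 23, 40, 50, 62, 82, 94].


Step 1: lo=0, hi=7, mid=3, val=40
Step 2: lo=4, hi=7, mid=5, val=62
Step 3: lo=6, hi=7, mid=6, val=82

Not found


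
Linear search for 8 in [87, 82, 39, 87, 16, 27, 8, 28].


i=0: 87!=8
i=1: 82!=8
i=2: 39!=8
i=3: 87!=8
i=4: 16!=8
i=5: 27!=8
i=6: 8==8 found!

Found at 6, 7 comps


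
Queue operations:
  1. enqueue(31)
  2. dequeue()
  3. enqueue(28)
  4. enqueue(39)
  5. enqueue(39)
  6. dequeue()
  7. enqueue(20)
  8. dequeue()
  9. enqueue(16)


enqueue(31) -> [31]
dequeue()->31, []
enqueue(28) -> [28]
enqueue(39) -> [28, 39]
enqueue(39) -> [28, 39, 39]
dequeue()->28, [39, 39]
enqueue(20) -> [39, 39, 20]
dequeue()->39, [39, 20]
enqueue(16) -> [39, 20, 16]

Final queue: [39, 20, 16]


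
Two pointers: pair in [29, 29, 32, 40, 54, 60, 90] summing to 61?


lo=0(29)+hi=6(90)=119
lo=0(29)+hi=5(60)=89
lo=0(29)+hi=4(54)=83
lo=0(29)+hi=3(40)=69
lo=0(29)+hi=2(32)=61

Yes: 29+32=61


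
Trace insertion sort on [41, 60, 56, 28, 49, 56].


Initial: [41, 60, 56, 28, 49, 56]
Insert 60: [41, 60, 56, 28, 49, 56]
Insert 56: [41, 56, 60, 28, 49, 56]
Insert 28: [28, 41, 56, 60, 49, 56]
Insert 49: [28, 41, 49, 56, 60, 56]
Insert 56: [28, 41, 49, 56, 56, 60]

Sorted: [28, 41, 49, 56, 56, 60]


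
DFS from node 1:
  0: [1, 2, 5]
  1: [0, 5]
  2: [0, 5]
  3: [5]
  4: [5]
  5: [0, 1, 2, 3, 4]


Visit 1, push [5, 0]
Visit 0, push [5, 2]
Visit 2, push [5]
Visit 5, push [4, 3]
Visit 3, push []
Visit 4, push []

DFS order: [1, 0, 2, 5, 3, 4]


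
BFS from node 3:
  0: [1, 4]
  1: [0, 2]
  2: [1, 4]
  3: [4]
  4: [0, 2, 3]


Visit 3, enqueue [4]
Visit 4, enqueue [0, 2]
Visit 0, enqueue [1]
Visit 2, enqueue []
Visit 1, enqueue []

BFS order: [3, 4, 0, 2, 1]


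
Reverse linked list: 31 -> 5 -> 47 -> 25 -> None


Step 1: curr=31, set curr.next=prev(None) | reversed so far: 31
Step 2: curr=5, set curr.next=prev(31) | reversed so far: 5 -> 31
Step 3: curr=47, set curr.next=prev(5) | reversed so far: 47 -> 5 -> 31
Step 4: curr=25, set curr.next=prev(47) | reversed so far: 25 -> 47 -> 5 -> 31

25 -> 47 -> 5 -> 31 -> None


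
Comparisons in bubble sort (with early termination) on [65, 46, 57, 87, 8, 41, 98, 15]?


Algorithm: bubble sort (with early termination)
Input: [65, 46, 57, 87, 8, 41, 98, 15]
Sorted: [8, 15, 41, 46, 57, 65, 87, 98]

28


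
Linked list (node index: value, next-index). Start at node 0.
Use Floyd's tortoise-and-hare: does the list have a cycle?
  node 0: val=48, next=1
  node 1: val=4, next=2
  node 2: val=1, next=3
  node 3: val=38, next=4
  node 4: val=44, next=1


Floyd's tortoise (slow, +1) and hare (fast, +2):
  init: slow=0, fast=0
  step 1: slow=1, fast=2
  step 2: slow=2, fast=4
  step 3: slow=3, fast=2
  step 4: slow=4, fast=4
  slow == fast at node 4: cycle detected

Cycle: yes


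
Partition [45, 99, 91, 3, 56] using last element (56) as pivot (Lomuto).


Pivot: 56
  45 <= 56: advance i (no swap)
  3 <= 56: swap -> [45, 3, 91, 99, 56]
Place pivot at 2: [45, 3, 56, 99, 91]

Partitioned: [45, 3, 56, 99, 91]


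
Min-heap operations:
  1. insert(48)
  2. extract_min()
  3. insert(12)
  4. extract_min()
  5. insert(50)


insert(48) -> [48]
extract_min()->48, []
insert(12) -> [12]
extract_min()->12, []
insert(50) -> [50]

Final heap: [50]


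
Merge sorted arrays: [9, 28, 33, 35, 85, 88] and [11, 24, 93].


Take 9 from A
Take 11 from B
Take 24 from B
Take 28 from A
Take 33 from A
Take 35 from A
Take 85 from A
Take 88 from A

Merged: [9, 11, 24, 28, 33, 35, 85, 88, 93]


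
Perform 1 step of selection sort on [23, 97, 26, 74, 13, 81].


Initial: [23, 97, 26, 74, 13, 81]
Step 1: min=13 at 4
  Swap: [13, 97, 26, 74, 23, 81]

After 1 step: [13, 97, 26, 74, 23, 81]


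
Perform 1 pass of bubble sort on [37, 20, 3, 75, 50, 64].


Initial: [37, 20, 3, 75, 50, 64]
Pass 1: [20, 3, 37, 50, 64, 75] (4 swaps)

After 1 pass: [20, 3, 37, 50, 64, 75]


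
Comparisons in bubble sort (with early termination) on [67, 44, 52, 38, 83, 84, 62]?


Algorithm: bubble sort (with early termination)
Input: [67, 44, 52, 38, 83, 84, 62]
Sorted: [38, 44, 52, 62, 67, 83, 84]

18


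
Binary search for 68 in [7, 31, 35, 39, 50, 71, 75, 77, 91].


Step 1: lo=0, hi=8, mid=4, val=50
Step 2: lo=5, hi=8, mid=6, val=75
Step 3: lo=5, hi=5, mid=5, val=71

Not found


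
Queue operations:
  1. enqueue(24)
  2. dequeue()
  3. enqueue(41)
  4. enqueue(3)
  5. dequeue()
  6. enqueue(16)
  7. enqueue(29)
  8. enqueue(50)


enqueue(24) -> [24]
dequeue()->24, []
enqueue(41) -> [41]
enqueue(3) -> [41, 3]
dequeue()->41, [3]
enqueue(16) -> [3, 16]
enqueue(29) -> [3, 16, 29]
enqueue(50) -> [3, 16, 29, 50]

Final queue: [3, 16, 29, 50]


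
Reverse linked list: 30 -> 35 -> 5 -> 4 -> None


Step 1: curr=30, set curr.next=prev(None) | reversed so far: 30
Step 2: curr=35, set curr.next=prev(30) | reversed so far: 35 -> 30
Step 3: curr=5, set curr.next=prev(35) | reversed so far: 5 -> 35 -> 30
Step 4: curr=4, set curr.next=prev(5) | reversed so far: 4 -> 5 -> 35 -> 30

4 -> 5 -> 35 -> 30 -> None


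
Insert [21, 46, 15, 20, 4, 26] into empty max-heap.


Insert 21: [21]
Insert 46: [46, 21]
Insert 15: [46, 21, 15]
Insert 20: [46, 21, 15, 20]
Insert 4: [46, 21, 15, 20, 4]
Insert 26: [46, 21, 26, 20, 4, 15]

Final heap: [46, 21, 26, 20, 4, 15]


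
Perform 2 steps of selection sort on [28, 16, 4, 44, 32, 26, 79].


Initial: [28, 16, 4, 44, 32, 26, 79]
Step 1: min=4 at 2
  Swap: [4, 16, 28, 44, 32, 26, 79]
Step 2: min=16 at 1
  Swap: [4, 16, 28, 44, 32, 26, 79]

After 2 steps: [4, 16, 28, 44, 32, 26, 79]


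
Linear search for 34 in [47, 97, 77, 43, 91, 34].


i=0: 47!=34
i=1: 97!=34
i=2: 77!=34
i=3: 43!=34
i=4: 91!=34
i=5: 34==34 found!

Found at 5, 6 comps


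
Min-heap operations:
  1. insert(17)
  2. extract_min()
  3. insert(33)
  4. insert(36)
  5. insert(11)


insert(17) -> [17]
extract_min()->17, []
insert(33) -> [33]
insert(36) -> [33, 36]
insert(11) -> [11, 36, 33]

Final heap: [11, 36, 33]


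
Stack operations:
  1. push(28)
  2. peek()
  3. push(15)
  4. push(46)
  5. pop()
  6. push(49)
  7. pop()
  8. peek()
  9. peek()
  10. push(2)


push(28) -> [28]
peek()->28
push(15) -> [28, 15]
push(46) -> [28, 15, 46]
pop()->46, [28, 15]
push(49) -> [28, 15, 49]
pop()->49, [28, 15]
peek()->15
peek()->15
push(2) -> [28, 15, 2]

Final stack: [28, 15, 2]


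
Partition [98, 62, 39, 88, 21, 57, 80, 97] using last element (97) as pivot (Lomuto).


Pivot: 97
  62 <= 97: swap -> [62, 98, 39, 88, 21, 57, 80, 97]
  39 <= 97: swap -> [62, 39, 98, 88, 21, 57, 80, 97]
  88 <= 97: swap -> [62, 39, 88, 98, 21, 57, 80, 97]
  21 <= 97: swap -> [62, 39, 88, 21, 98, 57, 80, 97]
  57 <= 97: swap -> [62, 39, 88, 21, 57, 98, 80, 97]
  80 <= 97: swap -> [62, 39, 88, 21, 57, 80, 98, 97]
Place pivot at 6: [62, 39, 88, 21, 57, 80, 97, 98]

Partitioned: [62, 39, 88, 21, 57, 80, 97, 98]


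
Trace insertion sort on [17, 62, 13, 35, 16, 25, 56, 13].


Initial: [17, 62, 13, 35, 16, 25, 56, 13]
Insert 62: [17, 62, 13, 35, 16, 25, 56, 13]
Insert 13: [13, 17, 62, 35, 16, 25, 56, 13]
Insert 35: [13, 17, 35, 62, 16, 25, 56, 13]
Insert 16: [13, 16, 17, 35, 62, 25, 56, 13]
Insert 25: [13, 16, 17, 25, 35, 62, 56, 13]
Insert 56: [13, 16, 17, 25, 35, 56, 62, 13]
Insert 13: [13, 13, 16, 17, 25, 35, 56, 62]

Sorted: [13, 13, 16, 17, 25, 35, 56, 62]


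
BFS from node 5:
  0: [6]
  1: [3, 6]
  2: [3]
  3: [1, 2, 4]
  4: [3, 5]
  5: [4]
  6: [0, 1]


Visit 5, enqueue [4]
Visit 4, enqueue [3]
Visit 3, enqueue [1, 2]
Visit 1, enqueue [6]
Visit 2, enqueue []
Visit 6, enqueue [0]
Visit 0, enqueue []

BFS order: [5, 4, 3, 1, 2, 6, 0]


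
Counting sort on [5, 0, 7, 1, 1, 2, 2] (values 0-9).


Input: [5, 0, 7, 1, 1, 2, 2]
Counts: [1, 2, 2, 0, 0, 1, 0, 1, 0, 0]

Sorted: [0, 1, 1, 2, 2, 5, 7]


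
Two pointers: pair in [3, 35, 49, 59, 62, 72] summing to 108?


lo=0(3)+hi=5(72)=75
lo=1(35)+hi=5(72)=107
lo=2(49)+hi=5(72)=121
lo=2(49)+hi=4(62)=111
lo=2(49)+hi=3(59)=108

Yes: 49+59=108


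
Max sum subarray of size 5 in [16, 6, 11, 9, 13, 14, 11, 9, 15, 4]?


[0:5]: 55
[1:6]: 53
[2:7]: 58
[3:8]: 56
[4:9]: 62
[5:10]: 53

Max: 62 at [4:9]


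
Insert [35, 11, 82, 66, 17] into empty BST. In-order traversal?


Insert 35: root
Insert 11: L from 35
Insert 82: R from 35
Insert 66: R from 35 -> L from 82
Insert 17: L from 35 -> R from 11

In-order: [11, 17, 35, 66, 82]


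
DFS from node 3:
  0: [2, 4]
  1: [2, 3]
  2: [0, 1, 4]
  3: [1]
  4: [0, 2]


Visit 3, push [1]
Visit 1, push [2]
Visit 2, push [4, 0]
Visit 0, push [4]
Visit 4, push []

DFS order: [3, 1, 2, 0, 4]


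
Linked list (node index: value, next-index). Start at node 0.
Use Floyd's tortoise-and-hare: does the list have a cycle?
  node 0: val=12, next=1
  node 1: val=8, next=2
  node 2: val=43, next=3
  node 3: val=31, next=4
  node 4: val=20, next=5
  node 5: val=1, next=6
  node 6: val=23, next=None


Floyd's tortoise (slow, +1) and hare (fast, +2):
  init: slow=0, fast=0
  step 1: slow=1, fast=2
  step 2: slow=2, fast=4
  step 3: slow=3, fast=6
  step 4: fast -> None, no cycle

Cycle: no


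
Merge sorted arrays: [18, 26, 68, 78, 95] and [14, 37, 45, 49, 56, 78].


Take 14 from B
Take 18 from A
Take 26 from A
Take 37 from B
Take 45 from B
Take 49 from B
Take 56 from B
Take 68 from A
Take 78 from A
Take 78 from B

Merged: [14, 18, 26, 37, 45, 49, 56, 68, 78, 78, 95]


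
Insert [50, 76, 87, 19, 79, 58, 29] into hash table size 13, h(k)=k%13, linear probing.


Insert 50: h=11 -> slot 11
Insert 76: h=11, 1 probes -> slot 12
Insert 87: h=9 -> slot 9
Insert 19: h=6 -> slot 6
Insert 79: h=1 -> slot 1
Insert 58: h=6, 1 probes -> slot 7
Insert 29: h=3 -> slot 3

Table: [None, 79, None, 29, None, None, 19, 58, None, 87, None, 50, 76]


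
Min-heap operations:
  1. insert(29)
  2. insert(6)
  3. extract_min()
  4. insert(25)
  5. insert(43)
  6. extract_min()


insert(29) -> [29]
insert(6) -> [6, 29]
extract_min()->6, [29]
insert(25) -> [25, 29]
insert(43) -> [25, 29, 43]
extract_min()->25, [29, 43]

Final heap: [29, 43]


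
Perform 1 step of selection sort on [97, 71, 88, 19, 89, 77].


Initial: [97, 71, 88, 19, 89, 77]
Step 1: min=19 at 3
  Swap: [19, 71, 88, 97, 89, 77]

After 1 step: [19, 71, 88, 97, 89, 77]


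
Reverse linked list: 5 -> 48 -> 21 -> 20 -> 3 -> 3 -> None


Step 1: curr=5, set curr.next=prev(None) | reversed so far: 5
Step 2: curr=48, set curr.next=prev(5) | reversed so far: 48 -> 5
Step 3: curr=21, set curr.next=prev(48) | reversed so far: 21 -> 48 -> 5
Step 4: curr=20, set curr.next=prev(21) | reversed so far: 20 -> 21 -> 48 -> 5
Step 5: curr=3, set curr.next=prev(20) | reversed so far: 3 -> 20 -> 21 -> 48 -> 5
Step 6: curr=3, set curr.next=prev(3) | reversed so far: 3 -> 3 -> 20 -> 21 -> 48 -> 5

3 -> 3 -> 20 -> 21 -> 48 -> 5 -> None


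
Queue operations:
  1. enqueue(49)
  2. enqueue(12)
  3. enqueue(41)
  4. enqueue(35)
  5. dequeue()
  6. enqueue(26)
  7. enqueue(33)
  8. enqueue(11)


enqueue(49) -> [49]
enqueue(12) -> [49, 12]
enqueue(41) -> [49, 12, 41]
enqueue(35) -> [49, 12, 41, 35]
dequeue()->49, [12, 41, 35]
enqueue(26) -> [12, 41, 35, 26]
enqueue(33) -> [12, 41, 35, 26, 33]
enqueue(11) -> [12, 41, 35, 26, 33, 11]

Final queue: [12, 41, 35, 26, 33, 11]


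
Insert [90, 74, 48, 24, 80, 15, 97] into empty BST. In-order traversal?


Insert 90: root
Insert 74: L from 90
Insert 48: L from 90 -> L from 74
Insert 24: L from 90 -> L from 74 -> L from 48
Insert 80: L from 90 -> R from 74
Insert 15: L from 90 -> L from 74 -> L from 48 -> L from 24
Insert 97: R from 90

In-order: [15, 24, 48, 74, 80, 90, 97]


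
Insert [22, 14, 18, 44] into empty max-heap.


Insert 22: [22]
Insert 14: [22, 14]
Insert 18: [22, 14, 18]
Insert 44: [44, 22, 18, 14]

Final heap: [44, 22, 18, 14]


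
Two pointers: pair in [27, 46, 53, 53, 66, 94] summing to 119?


lo=0(27)+hi=5(94)=121
lo=0(27)+hi=4(66)=93
lo=1(46)+hi=4(66)=112
lo=2(53)+hi=4(66)=119

Yes: 53+66=119


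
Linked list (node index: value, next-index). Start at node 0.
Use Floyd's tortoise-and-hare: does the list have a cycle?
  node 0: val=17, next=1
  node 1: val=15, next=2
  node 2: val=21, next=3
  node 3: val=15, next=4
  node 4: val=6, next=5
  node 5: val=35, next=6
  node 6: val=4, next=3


Floyd's tortoise (slow, +1) and hare (fast, +2):
  init: slow=0, fast=0
  step 1: slow=1, fast=2
  step 2: slow=2, fast=4
  step 3: slow=3, fast=6
  step 4: slow=4, fast=4
  slow == fast at node 4: cycle detected

Cycle: yes


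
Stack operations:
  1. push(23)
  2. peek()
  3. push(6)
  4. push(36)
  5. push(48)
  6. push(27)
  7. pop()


push(23) -> [23]
peek()->23
push(6) -> [23, 6]
push(36) -> [23, 6, 36]
push(48) -> [23, 6, 36, 48]
push(27) -> [23, 6, 36, 48, 27]
pop()->27, [23, 6, 36, 48]

Final stack: [23, 6, 36, 48]


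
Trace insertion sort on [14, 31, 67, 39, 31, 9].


Initial: [14, 31, 67, 39, 31, 9]
Insert 31: [14, 31, 67, 39, 31, 9]
Insert 67: [14, 31, 67, 39, 31, 9]
Insert 39: [14, 31, 39, 67, 31, 9]
Insert 31: [14, 31, 31, 39, 67, 9]
Insert 9: [9, 14, 31, 31, 39, 67]

Sorted: [9, 14, 31, 31, 39, 67]


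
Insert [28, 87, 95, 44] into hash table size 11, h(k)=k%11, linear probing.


Insert 28: h=6 -> slot 6
Insert 87: h=10 -> slot 10
Insert 95: h=7 -> slot 7
Insert 44: h=0 -> slot 0

Table: [44, None, None, None, None, None, 28, 95, None, None, 87]


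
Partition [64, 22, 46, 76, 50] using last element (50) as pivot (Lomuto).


Pivot: 50
  22 <= 50: swap -> [22, 64, 46, 76, 50]
  46 <= 50: swap -> [22, 46, 64, 76, 50]
Place pivot at 2: [22, 46, 50, 76, 64]

Partitioned: [22, 46, 50, 76, 64]


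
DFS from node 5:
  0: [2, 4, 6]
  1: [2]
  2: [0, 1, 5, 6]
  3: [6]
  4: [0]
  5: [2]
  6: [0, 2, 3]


Visit 5, push [2]
Visit 2, push [6, 1, 0]
Visit 0, push [6, 4]
Visit 4, push []
Visit 6, push [3]
Visit 3, push []
Visit 1, push []

DFS order: [5, 2, 0, 4, 6, 3, 1]


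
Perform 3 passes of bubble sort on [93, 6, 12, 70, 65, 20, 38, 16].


Initial: [93, 6, 12, 70, 65, 20, 38, 16]
Pass 1: [6, 12, 70, 65, 20, 38, 16, 93] (7 swaps)
Pass 2: [6, 12, 65, 20, 38, 16, 70, 93] (4 swaps)
Pass 3: [6, 12, 20, 38, 16, 65, 70, 93] (3 swaps)

After 3 passes: [6, 12, 20, 38, 16, 65, 70, 93]


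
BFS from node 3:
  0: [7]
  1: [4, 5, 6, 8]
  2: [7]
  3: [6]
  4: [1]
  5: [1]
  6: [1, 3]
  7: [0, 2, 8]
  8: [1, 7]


Visit 3, enqueue [6]
Visit 6, enqueue [1]
Visit 1, enqueue [4, 5, 8]
Visit 4, enqueue []
Visit 5, enqueue []
Visit 8, enqueue [7]
Visit 7, enqueue [0, 2]
Visit 0, enqueue []
Visit 2, enqueue []

BFS order: [3, 6, 1, 4, 5, 8, 7, 0, 2]


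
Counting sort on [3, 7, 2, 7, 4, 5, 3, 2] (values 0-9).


Input: [3, 7, 2, 7, 4, 5, 3, 2]
Counts: [0, 0, 2, 2, 1, 1, 0, 2, 0, 0]

Sorted: [2, 2, 3, 3, 4, 5, 7, 7]


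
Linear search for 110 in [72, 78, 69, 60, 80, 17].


i=0: 72!=110
i=1: 78!=110
i=2: 69!=110
i=3: 60!=110
i=4: 80!=110
i=5: 17!=110

Not found, 6 comps


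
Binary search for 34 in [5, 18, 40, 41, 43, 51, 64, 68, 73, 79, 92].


Step 1: lo=0, hi=10, mid=5, val=51
Step 2: lo=0, hi=4, mid=2, val=40
Step 3: lo=0, hi=1, mid=0, val=5
Step 4: lo=1, hi=1, mid=1, val=18

Not found


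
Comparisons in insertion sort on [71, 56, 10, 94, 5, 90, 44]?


Algorithm: insertion sort
Input: [71, 56, 10, 94, 5, 90, 44]
Sorted: [5, 10, 44, 56, 71, 90, 94]

15


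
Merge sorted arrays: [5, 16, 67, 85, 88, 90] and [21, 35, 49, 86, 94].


Take 5 from A
Take 16 from A
Take 21 from B
Take 35 from B
Take 49 from B
Take 67 from A
Take 85 from A
Take 86 from B
Take 88 from A
Take 90 from A

Merged: [5, 16, 21, 35, 49, 67, 85, 86, 88, 90, 94]


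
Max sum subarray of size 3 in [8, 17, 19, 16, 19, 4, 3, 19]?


[0:3]: 44
[1:4]: 52
[2:5]: 54
[3:6]: 39
[4:7]: 26
[5:8]: 26

Max: 54 at [2:5]


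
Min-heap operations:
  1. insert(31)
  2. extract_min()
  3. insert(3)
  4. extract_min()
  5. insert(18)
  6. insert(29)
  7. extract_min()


insert(31) -> [31]
extract_min()->31, []
insert(3) -> [3]
extract_min()->3, []
insert(18) -> [18]
insert(29) -> [18, 29]
extract_min()->18, [29]

Final heap: [29]


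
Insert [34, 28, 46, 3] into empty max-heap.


Insert 34: [34]
Insert 28: [34, 28]
Insert 46: [46, 28, 34]
Insert 3: [46, 28, 34, 3]

Final heap: [46, 28, 34, 3]


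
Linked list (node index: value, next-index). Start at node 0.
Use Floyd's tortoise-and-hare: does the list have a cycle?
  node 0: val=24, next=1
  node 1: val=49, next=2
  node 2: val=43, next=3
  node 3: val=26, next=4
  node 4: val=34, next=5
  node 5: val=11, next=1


Floyd's tortoise (slow, +1) and hare (fast, +2):
  init: slow=0, fast=0
  step 1: slow=1, fast=2
  step 2: slow=2, fast=4
  step 3: slow=3, fast=1
  step 4: slow=4, fast=3
  step 5: slow=5, fast=5
  slow == fast at node 5: cycle detected

Cycle: yes


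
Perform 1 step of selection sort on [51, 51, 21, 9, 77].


Initial: [51, 51, 21, 9, 77]
Step 1: min=9 at 3
  Swap: [9, 51, 21, 51, 77]

After 1 step: [9, 51, 21, 51, 77]


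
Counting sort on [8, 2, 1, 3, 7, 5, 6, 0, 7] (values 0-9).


Input: [8, 2, 1, 3, 7, 5, 6, 0, 7]
Counts: [1, 1, 1, 1, 0, 1, 1, 2, 1, 0]

Sorted: [0, 1, 2, 3, 5, 6, 7, 7, 8]


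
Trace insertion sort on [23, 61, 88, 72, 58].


Initial: [23, 61, 88, 72, 58]
Insert 61: [23, 61, 88, 72, 58]
Insert 88: [23, 61, 88, 72, 58]
Insert 72: [23, 61, 72, 88, 58]
Insert 58: [23, 58, 61, 72, 88]

Sorted: [23, 58, 61, 72, 88]


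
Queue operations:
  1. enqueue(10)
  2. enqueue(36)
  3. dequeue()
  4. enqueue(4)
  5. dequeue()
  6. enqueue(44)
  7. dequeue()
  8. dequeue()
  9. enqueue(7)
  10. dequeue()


enqueue(10) -> [10]
enqueue(36) -> [10, 36]
dequeue()->10, [36]
enqueue(4) -> [36, 4]
dequeue()->36, [4]
enqueue(44) -> [4, 44]
dequeue()->4, [44]
dequeue()->44, []
enqueue(7) -> [7]
dequeue()->7, []

Final queue: []


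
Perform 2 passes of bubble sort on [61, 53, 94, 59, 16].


Initial: [61, 53, 94, 59, 16]
Pass 1: [53, 61, 59, 16, 94] (3 swaps)
Pass 2: [53, 59, 16, 61, 94] (2 swaps)

After 2 passes: [53, 59, 16, 61, 94]


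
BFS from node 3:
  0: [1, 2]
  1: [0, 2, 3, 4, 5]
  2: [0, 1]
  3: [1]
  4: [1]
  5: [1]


Visit 3, enqueue [1]
Visit 1, enqueue [0, 2, 4, 5]
Visit 0, enqueue []
Visit 2, enqueue []
Visit 4, enqueue []
Visit 5, enqueue []

BFS order: [3, 1, 0, 2, 4, 5]


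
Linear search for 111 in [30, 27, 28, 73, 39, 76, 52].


i=0: 30!=111
i=1: 27!=111
i=2: 28!=111
i=3: 73!=111
i=4: 39!=111
i=5: 76!=111
i=6: 52!=111

Not found, 7 comps


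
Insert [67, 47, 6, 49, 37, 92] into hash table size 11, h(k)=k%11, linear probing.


Insert 67: h=1 -> slot 1
Insert 47: h=3 -> slot 3
Insert 6: h=6 -> slot 6
Insert 49: h=5 -> slot 5
Insert 37: h=4 -> slot 4
Insert 92: h=4, 3 probes -> slot 7

Table: [None, 67, None, 47, 37, 49, 6, 92, None, None, None]


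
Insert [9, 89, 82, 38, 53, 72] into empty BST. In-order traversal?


Insert 9: root
Insert 89: R from 9
Insert 82: R from 9 -> L from 89
Insert 38: R from 9 -> L from 89 -> L from 82
Insert 53: R from 9 -> L from 89 -> L from 82 -> R from 38
Insert 72: R from 9 -> L from 89 -> L from 82 -> R from 38 -> R from 53

In-order: [9, 38, 53, 72, 82, 89]


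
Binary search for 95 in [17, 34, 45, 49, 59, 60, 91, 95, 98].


Step 1: lo=0, hi=8, mid=4, val=59
Step 2: lo=5, hi=8, mid=6, val=91
Step 3: lo=7, hi=8, mid=7, val=95

Found at index 7


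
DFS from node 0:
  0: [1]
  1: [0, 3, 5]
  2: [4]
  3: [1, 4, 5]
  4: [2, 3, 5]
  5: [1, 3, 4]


Visit 0, push [1]
Visit 1, push [5, 3]
Visit 3, push [5, 4]
Visit 4, push [5, 2]
Visit 2, push []
Visit 5, push []

DFS order: [0, 1, 3, 4, 2, 5]


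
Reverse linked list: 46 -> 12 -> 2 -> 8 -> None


Step 1: curr=46, set curr.next=prev(None) | reversed so far: 46
Step 2: curr=12, set curr.next=prev(46) | reversed so far: 12 -> 46
Step 3: curr=2, set curr.next=prev(12) | reversed so far: 2 -> 12 -> 46
Step 4: curr=8, set curr.next=prev(2) | reversed so far: 8 -> 2 -> 12 -> 46

8 -> 2 -> 12 -> 46 -> None


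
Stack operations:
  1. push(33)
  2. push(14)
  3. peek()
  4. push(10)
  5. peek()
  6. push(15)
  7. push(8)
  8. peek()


push(33) -> [33]
push(14) -> [33, 14]
peek()->14
push(10) -> [33, 14, 10]
peek()->10
push(15) -> [33, 14, 10, 15]
push(8) -> [33, 14, 10, 15, 8]
peek()->8

Final stack: [33, 14, 10, 15, 8]


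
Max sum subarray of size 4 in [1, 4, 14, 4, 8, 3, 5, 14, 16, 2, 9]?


[0:4]: 23
[1:5]: 30
[2:6]: 29
[3:7]: 20
[4:8]: 30
[5:9]: 38
[6:10]: 37
[7:11]: 41

Max: 41 at [7:11]


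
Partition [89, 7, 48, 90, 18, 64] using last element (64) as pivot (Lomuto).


Pivot: 64
  7 <= 64: swap -> [7, 89, 48, 90, 18, 64]
  48 <= 64: swap -> [7, 48, 89, 90, 18, 64]
  18 <= 64: swap -> [7, 48, 18, 90, 89, 64]
Place pivot at 3: [7, 48, 18, 64, 89, 90]

Partitioned: [7, 48, 18, 64, 89, 90]


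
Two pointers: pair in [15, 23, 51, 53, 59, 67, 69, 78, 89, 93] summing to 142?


lo=0(15)+hi=9(93)=108
lo=1(23)+hi=9(93)=116
lo=2(51)+hi=9(93)=144
lo=2(51)+hi=8(89)=140
lo=3(53)+hi=8(89)=142

Yes: 53+89=142


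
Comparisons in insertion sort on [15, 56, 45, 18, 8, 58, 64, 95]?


Algorithm: insertion sort
Input: [15, 56, 45, 18, 8, 58, 64, 95]
Sorted: [8, 15, 18, 45, 56, 58, 64, 95]

13


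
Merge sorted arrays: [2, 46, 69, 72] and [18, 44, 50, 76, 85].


Take 2 from A
Take 18 from B
Take 44 from B
Take 46 from A
Take 50 from B
Take 69 from A
Take 72 from A

Merged: [2, 18, 44, 46, 50, 69, 72, 76, 85]


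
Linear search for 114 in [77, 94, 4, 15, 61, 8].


i=0: 77!=114
i=1: 94!=114
i=2: 4!=114
i=3: 15!=114
i=4: 61!=114
i=5: 8!=114

Not found, 6 comps


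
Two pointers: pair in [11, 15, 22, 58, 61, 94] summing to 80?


lo=0(11)+hi=5(94)=105
lo=0(11)+hi=4(61)=72
lo=1(15)+hi=4(61)=76
lo=2(22)+hi=4(61)=83
lo=2(22)+hi=3(58)=80

Yes: 22+58=80


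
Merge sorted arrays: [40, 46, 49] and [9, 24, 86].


Take 9 from B
Take 24 from B
Take 40 from A
Take 46 from A
Take 49 from A

Merged: [9, 24, 40, 46, 49, 86]


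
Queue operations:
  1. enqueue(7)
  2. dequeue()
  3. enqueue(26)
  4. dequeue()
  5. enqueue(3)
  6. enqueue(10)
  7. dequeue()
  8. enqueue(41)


enqueue(7) -> [7]
dequeue()->7, []
enqueue(26) -> [26]
dequeue()->26, []
enqueue(3) -> [3]
enqueue(10) -> [3, 10]
dequeue()->3, [10]
enqueue(41) -> [10, 41]

Final queue: [10, 41]


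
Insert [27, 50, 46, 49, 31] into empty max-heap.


Insert 27: [27]
Insert 50: [50, 27]
Insert 46: [50, 27, 46]
Insert 49: [50, 49, 46, 27]
Insert 31: [50, 49, 46, 27, 31]

Final heap: [50, 49, 46, 27, 31]


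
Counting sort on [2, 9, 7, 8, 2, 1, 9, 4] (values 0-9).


Input: [2, 9, 7, 8, 2, 1, 9, 4]
Counts: [0, 1, 2, 0, 1, 0, 0, 1, 1, 2]

Sorted: [1, 2, 2, 4, 7, 8, 9, 9]


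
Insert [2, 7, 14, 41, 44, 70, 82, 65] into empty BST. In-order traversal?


Insert 2: root
Insert 7: R from 2
Insert 14: R from 2 -> R from 7
Insert 41: R from 2 -> R from 7 -> R from 14
Insert 44: R from 2 -> R from 7 -> R from 14 -> R from 41
Insert 70: R from 2 -> R from 7 -> R from 14 -> R from 41 -> R from 44
Insert 82: R from 2 -> R from 7 -> R from 14 -> R from 41 -> R from 44 -> R from 70
Insert 65: R from 2 -> R from 7 -> R from 14 -> R from 41 -> R from 44 -> L from 70

In-order: [2, 7, 14, 41, 44, 65, 70, 82]


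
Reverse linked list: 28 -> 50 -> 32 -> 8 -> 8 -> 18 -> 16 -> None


Step 1: curr=28, set curr.next=prev(None) | reversed so far: 28
Step 2: curr=50, set curr.next=prev(28) | reversed so far: 50 -> 28
Step 3: curr=32, set curr.next=prev(50) | reversed so far: 32 -> 50 -> 28
Step 4: curr=8, set curr.next=prev(32) | reversed so far: 8 -> 32 -> 50 -> 28
Step 5: curr=8, set curr.next=prev(8) | reversed so far: 8 -> 8 -> 32 -> 50 -> 28
Step 6: curr=18, set curr.next=prev(8) | reversed so far: 18 -> 8 -> 8 -> 32 -> 50 -> 28
Step 7: curr=16, set curr.next=prev(18) | reversed so far: 16 -> 18 -> 8 -> 8 -> 32 -> 50 -> 28

16 -> 18 -> 8 -> 8 -> 32 -> 50 -> 28 -> None


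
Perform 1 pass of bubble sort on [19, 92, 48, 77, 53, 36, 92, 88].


Initial: [19, 92, 48, 77, 53, 36, 92, 88]
Pass 1: [19, 48, 77, 53, 36, 92, 88, 92] (5 swaps)

After 1 pass: [19, 48, 77, 53, 36, 92, 88, 92]


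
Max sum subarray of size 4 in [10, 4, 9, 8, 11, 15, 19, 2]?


[0:4]: 31
[1:5]: 32
[2:6]: 43
[3:7]: 53
[4:8]: 47

Max: 53 at [3:7]


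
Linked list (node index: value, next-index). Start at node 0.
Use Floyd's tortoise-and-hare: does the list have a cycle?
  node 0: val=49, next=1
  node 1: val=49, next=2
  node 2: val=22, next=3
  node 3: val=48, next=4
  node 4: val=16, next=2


Floyd's tortoise (slow, +1) and hare (fast, +2):
  init: slow=0, fast=0
  step 1: slow=1, fast=2
  step 2: slow=2, fast=4
  step 3: slow=3, fast=3
  slow == fast at node 3: cycle detected

Cycle: yes


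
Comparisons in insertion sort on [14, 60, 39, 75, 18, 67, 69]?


Algorithm: insertion sort
Input: [14, 60, 39, 75, 18, 67, 69]
Sorted: [14, 18, 39, 60, 67, 69, 75]

12


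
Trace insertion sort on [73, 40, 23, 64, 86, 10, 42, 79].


Initial: [73, 40, 23, 64, 86, 10, 42, 79]
Insert 40: [40, 73, 23, 64, 86, 10, 42, 79]
Insert 23: [23, 40, 73, 64, 86, 10, 42, 79]
Insert 64: [23, 40, 64, 73, 86, 10, 42, 79]
Insert 86: [23, 40, 64, 73, 86, 10, 42, 79]
Insert 10: [10, 23, 40, 64, 73, 86, 42, 79]
Insert 42: [10, 23, 40, 42, 64, 73, 86, 79]
Insert 79: [10, 23, 40, 42, 64, 73, 79, 86]

Sorted: [10, 23, 40, 42, 64, 73, 79, 86]


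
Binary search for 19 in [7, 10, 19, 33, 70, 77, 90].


Step 1: lo=0, hi=6, mid=3, val=33
Step 2: lo=0, hi=2, mid=1, val=10
Step 3: lo=2, hi=2, mid=2, val=19

Found at index 2


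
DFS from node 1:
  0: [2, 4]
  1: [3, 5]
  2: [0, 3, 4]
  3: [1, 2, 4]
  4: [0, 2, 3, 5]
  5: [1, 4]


Visit 1, push [5, 3]
Visit 3, push [4, 2]
Visit 2, push [4, 0]
Visit 0, push [4]
Visit 4, push [5]
Visit 5, push []

DFS order: [1, 3, 2, 0, 4, 5]


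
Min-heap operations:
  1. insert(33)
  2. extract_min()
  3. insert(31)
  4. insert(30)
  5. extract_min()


insert(33) -> [33]
extract_min()->33, []
insert(31) -> [31]
insert(30) -> [30, 31]
extract_min()->30, [31]

Final heap: [31]
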